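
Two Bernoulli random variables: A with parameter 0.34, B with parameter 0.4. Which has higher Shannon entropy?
B

For binary distributions, entropy is maximized at p=0.5 and decreases as p moves toward 0 or 1.

H(A) = H(0.34) = 0.9248 bits
H(B) = H(0.4) = 0.9710 bits

Distribution B (p=0.4) is closer to uniform (p=0.5), so it has higher entropy.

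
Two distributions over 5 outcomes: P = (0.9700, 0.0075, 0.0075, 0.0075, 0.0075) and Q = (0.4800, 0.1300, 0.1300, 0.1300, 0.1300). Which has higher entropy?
Q

P is highly concentrated on one outcome (97%), making it nearly deterministic. Q spreads its mass more evenly (max 48%). The more spread-out distribution has higher entropy: H(P) ≈ 0.254 bits, H(Q) ≈ 2.039 bits.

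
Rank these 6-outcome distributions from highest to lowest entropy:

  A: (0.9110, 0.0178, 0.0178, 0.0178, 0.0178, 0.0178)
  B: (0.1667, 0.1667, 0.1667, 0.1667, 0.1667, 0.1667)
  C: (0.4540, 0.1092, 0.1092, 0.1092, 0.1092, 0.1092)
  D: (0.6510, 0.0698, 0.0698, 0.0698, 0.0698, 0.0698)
B > C > D > A

Key insight: Entropy is maximized by uniform distributions and minimized by concentrated distributions.

Entropies:
  H(A) = 0.6398 bits
  H(B) = 2.5850 bits
  H(C) = 2.2617 bits
  H(D) = 1.7435 bits

Ranking: B > C > D > A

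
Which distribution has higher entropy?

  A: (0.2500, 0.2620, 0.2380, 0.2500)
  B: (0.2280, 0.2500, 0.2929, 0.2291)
A

Both distributions are close to uniform, making this a harder comparison.

H(A) = 1.9992 bits
H(B) = 1.9922 bits

The distribution closer to uniform has higher entropy.
Answer: A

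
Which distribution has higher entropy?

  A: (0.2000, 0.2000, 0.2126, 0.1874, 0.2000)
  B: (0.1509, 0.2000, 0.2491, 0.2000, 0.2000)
A

Both distributions are close to uniform, making this a harder comparison.

H(A) = 2.3208 bits
H(B) = 2.3043 bits

The distribution closer to uniform has higher entropy.
Answer: A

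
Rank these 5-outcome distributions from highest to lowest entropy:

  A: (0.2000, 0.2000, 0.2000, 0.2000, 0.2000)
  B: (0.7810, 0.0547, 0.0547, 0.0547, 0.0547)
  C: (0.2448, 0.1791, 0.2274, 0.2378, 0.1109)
A > C > B

Key insight: Entropy is maximized by uniform distributions and minimized by concentrated distributions.

- Uniform distributions have maximum entropy log₂(5) = 2.3219 bits
- The more "peaked" or concentrated a distribution, the lower its entropy

Entropies:
  H(A) = 2.3219 bits
  H(B) = 1.1963 bits
  H(C) = 2.2719 bits

Ranking: A > C > B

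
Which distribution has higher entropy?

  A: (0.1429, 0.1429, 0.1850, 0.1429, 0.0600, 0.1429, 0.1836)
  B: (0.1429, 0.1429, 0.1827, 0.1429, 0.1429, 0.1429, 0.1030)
B

Both distributions are close to uniform, making this a harder comparison.

H(A) = 2.7470 bits
H(B) = 2.7911 bits

The distribution closer to uniform has higher entropy.
Answer: B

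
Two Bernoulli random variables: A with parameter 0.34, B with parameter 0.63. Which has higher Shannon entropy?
B

For binary distributions, entropy is maximized at p=0.5 and decreases as p moves toward 0 or 1.

H(A) = H(0.34) = 0.9248 bits
H(B) = H(0.63) = 0.9507 bits

Distribution B (p=0.63) is closer to uniform (p=0.5), so it has higher entropy.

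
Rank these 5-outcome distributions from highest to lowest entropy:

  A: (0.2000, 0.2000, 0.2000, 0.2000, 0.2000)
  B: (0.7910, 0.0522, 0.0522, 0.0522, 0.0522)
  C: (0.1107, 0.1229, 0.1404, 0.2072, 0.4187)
A > C > B

Key insight: Entropy is maximized by uniform distributions and minimized by concentrated distributions.

- Uniform distributions have maximum entropy log₂(5) = 2.3219 bits
- The more "peaked" or concentrated a distribution, the lower its entropy

Entropies:
  H(A) = 2.3219 bits
  H(B) = 1.1576 bits
  H(C) = 2.1175 bits

Ranking: A > C > B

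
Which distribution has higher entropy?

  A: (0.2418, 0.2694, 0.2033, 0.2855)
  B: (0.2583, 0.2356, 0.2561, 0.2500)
B

Both distributions are close to uniform, making this a harder comparison.

H(A) = 1.9885 bits
H(B) = 1.9991 bits

The distribution closer to uniform has higher entropy.
Answer: B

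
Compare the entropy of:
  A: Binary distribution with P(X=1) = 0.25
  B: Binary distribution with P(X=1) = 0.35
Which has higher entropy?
B

For binary distributions, entropy is maximized at p=0.5 and decreases as p moves toward 0 or 1.

H(A) = H(0.25) = 0.8113 bits
H(B) = H(0.35) = 0.9341 bits

Distribution B (p=0.35) is closer to uniform (p=0.5), so it has higher entropy.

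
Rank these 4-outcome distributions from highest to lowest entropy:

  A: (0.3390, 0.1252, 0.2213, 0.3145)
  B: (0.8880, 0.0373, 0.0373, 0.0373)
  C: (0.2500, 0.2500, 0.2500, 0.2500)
C > A > B

Key insight: Entropy is maximized by uniform distributions and minimized by concentrated distributions.

- Uniform distributions have maximum entropy log₂(4) = 2.0000 bits
- The more "peaked" or concentrated a distribution, the lower its entropy

Entropies:
  H(A) = 1.9108 bits
  H(B) = 0.6834 bits
  H(C) = 2.0000 bits

Ranking: C > A > B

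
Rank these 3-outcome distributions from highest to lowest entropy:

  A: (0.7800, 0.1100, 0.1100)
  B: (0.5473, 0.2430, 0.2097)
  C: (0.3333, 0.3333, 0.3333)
C > B > A

Key insight: Entropy is maximized by uniform distributions and minimized by concentrated distributions.

- Uniform distributions have maximum entropy log₂(3) = 1.5850 bits
- The more "peaked" or concentrated a distribution, the lower its entropy

Entropies:
  H(A) = 0.9802 bits
  H(B) = 1.4445 bits
  H(C) = 1.5850 bits

Ranking: C > B > A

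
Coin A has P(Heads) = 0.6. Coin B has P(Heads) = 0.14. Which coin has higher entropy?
A

For binary distributions, entropy is maximized at p=0.5 and decreases as p moves toward 0 or 1.

H(A) = H(0.6) = 0.9710 bits
H(B) = H(0.14) = 0.5842 bits

Distribution A (p=0.6) is closer to uniform (p=0.5), so it has higher entropy.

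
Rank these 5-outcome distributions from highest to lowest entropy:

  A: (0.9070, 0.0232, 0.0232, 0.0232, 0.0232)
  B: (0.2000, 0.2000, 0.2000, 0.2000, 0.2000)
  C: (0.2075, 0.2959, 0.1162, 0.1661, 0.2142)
B > C > A

Key insight: Entropy is maximized by uniform distributions and minimized by concentrated distributions.

- Uniform distributions have maximum entropy log₂(5) = 2.3219 bits
- The more "peaked" or concentrated a distribution, the lower its entropy

Entropies:
  H(A) = 0.6324 bits
  H(B) = 2.3219 bits
  H(C) = 2.2579 bits

Ranking: B > C > A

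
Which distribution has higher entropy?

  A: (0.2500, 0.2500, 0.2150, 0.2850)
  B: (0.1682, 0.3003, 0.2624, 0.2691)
A

Both distributions are close to uniform, making this a harder comparison.

H(A) = 1.9929 bits
H(B) = 1.9698 bits

The distribution closer to uniform has higher entropy.
Answer: A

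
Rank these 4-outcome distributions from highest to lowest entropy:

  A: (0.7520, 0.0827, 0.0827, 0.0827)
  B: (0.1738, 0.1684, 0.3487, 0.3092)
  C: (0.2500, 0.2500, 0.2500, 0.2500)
C > B > A

Key insight: Entropy is maximized by uniform distributions and minimized by concentrated distributions.

- Uniform distributions have maximum entropy log₂(4) = 2.0000 bits
- The more "peaked" or concentrated a distribution, the lower its entropy

Entropies:
  H(A) = 1.2012 bits
  H(B) = 1.9251 bits
  H(C) = 2.0000 bits

Ranking: C > B > A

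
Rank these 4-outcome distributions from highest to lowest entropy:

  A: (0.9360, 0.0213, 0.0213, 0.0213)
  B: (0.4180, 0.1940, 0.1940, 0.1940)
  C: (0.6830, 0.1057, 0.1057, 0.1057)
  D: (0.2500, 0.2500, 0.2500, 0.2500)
D > B > C > A

Key insight: Entropy is maximized by uniform distributions and minimized by concentrated distributions.

Entropies:
  H(A) = 0.4446 bits
  H(B) = 1.9030 bits
  H(C) = 1.4035 bits
  H(D) = 2.0000 bits

Ranking: D > B > C > A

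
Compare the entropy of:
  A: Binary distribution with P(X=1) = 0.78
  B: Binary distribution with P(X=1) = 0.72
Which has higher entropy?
B

For binary distributions, entropy is maximized at p=0.5 and decreases as p moves toward 0 or 1.

H(A) = H(0.78) = 0.7602 bits
H(B) = H(0.72) = 0.8555 bits

Distribution B (p=0.72) is closer to uniform (p=0.5), so it has higher entropy.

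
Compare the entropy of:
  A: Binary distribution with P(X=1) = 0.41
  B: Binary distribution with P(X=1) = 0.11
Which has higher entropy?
A

For binary distributions, entropy is maximized at p=0.5 and decreases as p moves toward 0 or 1.

H(A) = H(0.41) = 0.9765 bits
H(B) = H(0.11) = 0.4999 bits

Distribution A (p=0.41) is closer to uniform (p=0.5), so it has higher entropy.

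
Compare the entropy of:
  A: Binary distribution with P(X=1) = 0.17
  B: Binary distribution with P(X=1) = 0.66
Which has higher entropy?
B

For binary distributions, entropy is maximized at p=0.5 and decreases as p moves toward 0 or 1.

H(A) = H(0.17) = 0.6577 bits
H(B) = H(0.66) = 0.9248 bits

Distribution B (p=0.66) is closer to uniform (p=0.5), so it has higher entropy.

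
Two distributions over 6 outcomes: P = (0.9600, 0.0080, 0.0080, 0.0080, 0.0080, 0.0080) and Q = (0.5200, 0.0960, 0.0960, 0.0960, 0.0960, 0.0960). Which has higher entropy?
Q

P is highly concentrated on one outcome (96%), making it nearly deterministic. Q spreads its mass more evenly (max 52%). The more spread-out distribution has higher entropy: H(P) ≈ 0.335 bits, H(Q) ≈ 2.113 bits.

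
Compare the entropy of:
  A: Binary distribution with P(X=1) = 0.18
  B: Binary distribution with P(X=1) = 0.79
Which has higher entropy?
B

For binary distributions, entropy is maximized at p=0.5 and decreases as p moves toward 0 or 1.

H(A) = H(0.18) = 0.6801 bits
H(B) = H(0.79) = 0.7415 bits

Distribution B (p=0.79) is closer to uniform (p=0.5), so it has higher entropy.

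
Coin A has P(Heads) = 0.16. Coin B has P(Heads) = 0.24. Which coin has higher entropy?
B

For binary distributions, entropy is maximized at p=0.5 and decreases as p moves toward 0 or 1.

H(A) = H(0.16) = 0.6343 bits
H(B) = H(0.24) = 0.7950 bits

Distribution B (p=0.24) is closer to uniform (p=0.5), so it has higher entropy.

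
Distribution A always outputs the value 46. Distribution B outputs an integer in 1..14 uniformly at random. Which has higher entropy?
B

A is deterministic, so H(A) = 0. B is uniform over 14 outcomes, so H(B) = log₂(14) = 3.807 bits. Any distribution with genuine randomness has higher entropy than a deterministic one.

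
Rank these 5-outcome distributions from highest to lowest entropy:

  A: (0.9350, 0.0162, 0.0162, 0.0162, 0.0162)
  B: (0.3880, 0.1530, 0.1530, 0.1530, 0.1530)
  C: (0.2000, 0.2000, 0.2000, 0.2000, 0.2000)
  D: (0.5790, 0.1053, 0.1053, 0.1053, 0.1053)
C > B > D > A

Key insight: Entropy is maximized by uniform distributions and minimized by concentrated distributions.

Entropies:
  H(A) = 0.4770 bits
  H(B) = 2.1875 bits
  H(C) = 2.3219 bits
  H(D) = 1.8239 bits

Ranking: C > B > D > A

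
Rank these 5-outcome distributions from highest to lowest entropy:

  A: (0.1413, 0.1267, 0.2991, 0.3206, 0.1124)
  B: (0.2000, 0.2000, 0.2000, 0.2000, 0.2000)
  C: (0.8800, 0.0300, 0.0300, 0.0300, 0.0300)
B > A > C

Key insight: Entropy is maximized by uniform distributions and minimized by concentrated distributions.

- Uniform distributions have maximum entropy log₂(5) = 2.3219 bits
- The more "peaked" or concentrated a distribution, the lower its entropy

Entropies:
  H(A) = 2.1779 bits
  H(B) = 2.3219 bits
  H(C) = 0.7694 bits

Ranking: B > A > C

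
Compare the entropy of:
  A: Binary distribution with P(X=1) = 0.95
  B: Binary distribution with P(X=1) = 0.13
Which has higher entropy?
B

For binary distributions, entropy is maximized at p=0.5 and decreases as p moves toward 0 or 1.

H(A) = H(0.95) = 0.2864 bits
H(B) = H(0.13) = 0.5574 bits

Distribution B (p=0.13) is closer to uniform (p=0.5), so it has higher entropy.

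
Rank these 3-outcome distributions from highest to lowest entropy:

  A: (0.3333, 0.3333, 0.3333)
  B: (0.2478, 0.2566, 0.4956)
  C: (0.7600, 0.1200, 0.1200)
A > B > C

Key insight: Entropy is maximized by uniform distributions and minimized by concentrated distributions.

- Uniform distributions have maximum entropy log₂(3) = 1.5850 bits
- The more "peaked" or concentrated a distribution, the lower its entropy

Entropies:
  H(A) = 1.5850 bits
  H(B) = 1.5042 bits
  H(C) = 1.0350 bits

Ranking: A > B > C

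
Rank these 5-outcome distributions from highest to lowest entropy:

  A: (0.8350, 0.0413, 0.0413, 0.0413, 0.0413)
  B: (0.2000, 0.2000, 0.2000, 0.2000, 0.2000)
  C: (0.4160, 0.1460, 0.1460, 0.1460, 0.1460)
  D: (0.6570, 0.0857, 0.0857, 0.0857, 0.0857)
B > C > D > A

Key insight: Entropy is maximized by uniform distributions and minimized by concentrated distributions.

Entropies:
  H(A) = 0.9761 bits
  H(B) = 2.3219 bits
  H(C) = 2.1475 bits
  H(D) = 1.6137 bits

Ranking: B > C > D > A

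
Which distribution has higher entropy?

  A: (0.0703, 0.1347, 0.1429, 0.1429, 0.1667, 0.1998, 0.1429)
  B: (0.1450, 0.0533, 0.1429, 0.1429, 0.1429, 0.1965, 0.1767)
A

Both distributions are close to uniform, making this a harder comparison.

H(A) = 2.7570 bits
H(B) = 2.7356 bits

The distribution closer to uniform has higher entropy.
Answer: A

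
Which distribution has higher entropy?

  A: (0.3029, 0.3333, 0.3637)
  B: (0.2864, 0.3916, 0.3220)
A

Both distributions are close to uniform, making this a harder comparison.

H(A) = 1.5810 bits
H(B) = 1.5727 bits

The distribution closer to uniform has higher entropy.
Answer: A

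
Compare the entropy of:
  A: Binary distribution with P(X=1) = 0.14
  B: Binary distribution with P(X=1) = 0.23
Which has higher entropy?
B

For binary distributions, entropy is maximized at p=0.5 and decreases as p moves toward 0 or 1.

H(A) = H(0.14) = 0.5842 bits
H(B) = H(0.23) = 0.7780 bits

Distribution B (p=0.23) is closer to uniform (p=0.5), so it has higher entropy.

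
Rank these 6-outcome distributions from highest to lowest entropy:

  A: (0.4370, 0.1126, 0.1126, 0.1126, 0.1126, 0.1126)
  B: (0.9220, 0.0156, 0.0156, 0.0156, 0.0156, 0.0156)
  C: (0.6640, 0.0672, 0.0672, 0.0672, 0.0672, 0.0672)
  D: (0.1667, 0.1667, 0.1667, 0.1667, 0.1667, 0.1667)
D > A > C > B

Key insight: Entropy is maximized by uniform distributions and minimized by concentrated distributions.

Entropies:
  H(A) = 2.2958 bits
  H(B) = 0.5762 bits
  H(C) = 1.7011 bits
  H(D) = 2.5850 bits

Ranking: D > A > C > B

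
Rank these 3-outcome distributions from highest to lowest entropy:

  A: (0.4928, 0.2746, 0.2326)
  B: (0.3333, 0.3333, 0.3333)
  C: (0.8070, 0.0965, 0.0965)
B > A > C

Key insight: Entropy is maximized by uniform distributions and minimized by concentrated distributions.

- Uniform distributions have maximum entropy log₂(3) = 1.5850 bits
- The more "peaked" or concentrated a distribution, the lower its entropy

Entropies:
  H(A) = 1.5046 bits
  H(B) = 1.5850 bits
  H(C) = 0.9007 bits

Ranking: B > A > C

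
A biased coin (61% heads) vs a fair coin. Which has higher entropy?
Fair coin

The fair coin is uniform (p=0.5), maximizing binary entropy at 1 bit. The biased coin has H(0.61) ≈ 0.965 bits — its outcome is more predictable, so its entropy is lower.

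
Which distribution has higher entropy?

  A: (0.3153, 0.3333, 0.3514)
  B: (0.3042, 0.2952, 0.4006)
A

Both distributions are close to uniform, making this a harder comparison.

H(A) = 1.5836 bits
H(B) = 1.5706 bits

The distribution closer to uniform has higher entropy.
Answer: A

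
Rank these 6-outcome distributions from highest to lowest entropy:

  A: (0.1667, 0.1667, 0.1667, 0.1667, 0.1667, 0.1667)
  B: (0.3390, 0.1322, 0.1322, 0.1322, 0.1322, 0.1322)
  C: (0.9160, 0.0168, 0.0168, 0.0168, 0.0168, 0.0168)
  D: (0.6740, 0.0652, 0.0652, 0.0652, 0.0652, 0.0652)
A > B > D > C

Key insight: Entropy is maximized by uniform distributions and minimized by concentrated distributions.

Entropies:
  H(A) = 2.5850 bits
  H(B) = 2.4587 bits
  H(C) = 0.6112 bits
  H(D) = 1.6677 bits

Ranking: A > B > D > C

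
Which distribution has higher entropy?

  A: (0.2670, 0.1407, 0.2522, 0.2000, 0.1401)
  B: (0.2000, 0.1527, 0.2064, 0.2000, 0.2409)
B

Both distributions are close to uniform, making this a harder comparison.

H(A) = 2.2696 bits
H(B) = 2.3073 bits

The distribution closer to uniform has higher entropy.
Answer: B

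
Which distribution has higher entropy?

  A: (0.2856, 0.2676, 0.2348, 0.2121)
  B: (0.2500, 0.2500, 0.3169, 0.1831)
A

Both distributions are close to uniform, making this a harder comparison.

H(A) = 1.9906 bits
H(B) = 1.9738 bits

The distribution closer to uniform has higher entropy.
Answer: A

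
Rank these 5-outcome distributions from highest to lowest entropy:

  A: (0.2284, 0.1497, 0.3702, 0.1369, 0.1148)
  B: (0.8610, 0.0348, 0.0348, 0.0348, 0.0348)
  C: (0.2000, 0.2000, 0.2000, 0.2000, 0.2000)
C > A > B

Key insight: Entropy is maximized by uniform distributions and minimized by concentrated distributions.

- Uniform distributions have maximum entropy log₂(5) = 2.3219 bits
- The more "peaked" or concentrated a distribution, the lower its entropy

Entropies:
  H(A) = 2.1787 bits
  H(B) = 0.8596 bits
  H(C) = 2.3219 bits

Ranking: C > A > B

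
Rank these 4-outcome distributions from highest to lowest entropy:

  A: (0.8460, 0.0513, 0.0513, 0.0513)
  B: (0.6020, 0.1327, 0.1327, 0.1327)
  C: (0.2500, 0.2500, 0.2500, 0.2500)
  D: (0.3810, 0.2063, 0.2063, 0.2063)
C > D > B > A

Key insight: Entropy is maximized by uniform distributions and minimized by concentrated distributions.

Entropies:
  H(A) = 0.8638 bits
  H(B) = 1.6006 bits
  H(C) = 2.0000 bits
  H(D) = 1.9398 bits

Ranking: C > D > B > A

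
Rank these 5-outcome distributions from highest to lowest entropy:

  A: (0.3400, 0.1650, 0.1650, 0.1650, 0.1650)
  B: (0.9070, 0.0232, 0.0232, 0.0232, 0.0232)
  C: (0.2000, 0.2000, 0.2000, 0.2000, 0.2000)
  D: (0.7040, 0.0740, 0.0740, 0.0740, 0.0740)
C > A > D > B

Key insight: Entropy is maximized by uniform distributions and minimized by concentrated distributions.

Entropies:
  H(A) = 2.2448 bits
  H(B) = 0.6324 bits
  H(C) = 2.3219 bits
  H(D) = 1.4683 bits

Ranking: C > A > D > B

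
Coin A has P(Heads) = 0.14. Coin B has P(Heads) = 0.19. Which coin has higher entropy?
B

For binary distributions, entropy is maximized at p=0.5 and decreases as p moves toward 0 or 1.

H(A) = H(0.14) = 0.5842 bits
H(B) = H(0.19) = 0.7015 bits

Distribution B (p=0.19) is closer to uniform (p=0.5), so it has higher entropy.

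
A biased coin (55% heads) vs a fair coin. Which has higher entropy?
Fair coin

The fair coin is uniform (p=0.5), maximizing binary entropy at 1 bit. The biased coin has H(0.55) ≈ 0.993 bits — its outcome is more predictable, so its entropy is lower.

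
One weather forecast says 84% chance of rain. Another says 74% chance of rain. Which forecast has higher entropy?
74% forecast

Treat each forecast as a Bernoulli distribution. Binary entropy is maximized at p=0.5 and falls off symmetrically toward 0 or 1. The 74% forecast is closer to 50%, so it is more uncertain. H(84%) ≈ 0.634 bits, H(74%) ≈ 0.827 bits.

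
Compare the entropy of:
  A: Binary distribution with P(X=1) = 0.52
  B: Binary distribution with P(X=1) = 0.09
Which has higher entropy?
A

For binary distributions, entropy is maximized at p=0.5 and decreases as p moves toward 0 or 1.

H(A) = H(0.52) = 0.9988 bits
H(B) = H(0.09) = 0.4365 bits

Distribution A (p=0.52) is closer to uniform (p=0.5), so it has higher entropy.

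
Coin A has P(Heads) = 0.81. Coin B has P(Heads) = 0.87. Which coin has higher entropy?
A

For binary distributions, entropy is maximized at p=0.5 and decreases as p moves toward 0 or 1.

H(A) = H(0.81) = 0.7015 bits
H(B) = H(0.87) = 0.5574 bits

Distribution A (p=0.81) is closer to uniform (p=0.5), so it has higher entropy.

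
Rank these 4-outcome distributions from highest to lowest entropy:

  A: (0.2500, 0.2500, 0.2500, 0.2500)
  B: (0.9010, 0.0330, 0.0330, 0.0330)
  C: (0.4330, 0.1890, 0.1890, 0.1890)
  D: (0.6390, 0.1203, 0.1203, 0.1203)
A > C > D > B

Key insight: Entropy is maximized by uniform distributions and minimized by concentrated distributions.

Entropies:
  H(A) = 2.0000 bits
  H(B) = 0.6227 bits
  H(C) = 1.8857 bits
  H(D) = 1.5157 bits

Ranking: A > C > D > B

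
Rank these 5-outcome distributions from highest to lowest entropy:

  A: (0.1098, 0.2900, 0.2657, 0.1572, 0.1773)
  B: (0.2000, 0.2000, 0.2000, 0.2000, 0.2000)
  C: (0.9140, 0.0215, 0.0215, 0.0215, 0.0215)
B > A > C

Key insight: Entropy is maximized by uniform distributions and minimized by concentrated distributions.

- Uniform distributions have maximum entropy log₂(5) = 2.3219 bits
- The more "peaked" or concentrated a distribution, the lower its entropy

Entropies:
  H(A) = 2.2380 bits
  H(B) = 2.3219 bits
  H(C) = 0.5950 bits

Ranking: B > A > C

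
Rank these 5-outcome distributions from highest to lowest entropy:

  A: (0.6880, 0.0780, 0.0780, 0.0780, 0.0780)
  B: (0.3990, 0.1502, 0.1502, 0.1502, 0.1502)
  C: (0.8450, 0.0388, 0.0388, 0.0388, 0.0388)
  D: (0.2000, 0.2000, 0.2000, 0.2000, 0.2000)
D > B > A > C

Key insight: Entropy is maximized by uniform distributions and minimized by concentrated distributions.

Entropies:
  H(A) = 1.5195 bits
  H(B) = 2.1724 bits
  H(C) = 0.9322 bits
  H(D) = 2.3219 bits

Ranking: D > B > A > C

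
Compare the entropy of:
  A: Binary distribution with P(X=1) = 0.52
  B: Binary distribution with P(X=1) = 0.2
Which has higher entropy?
A

For binary distributions, entropy is maximized at p=0.5 and decreases as p moves toward 0 or 1.

H(A) = H(0.52) = 0.9988 bits
H(B) = H(0.2) = 0.7219 bits

Distribution A (p=0.52) is closer to uniform (p=0.5), so it has higher entropy.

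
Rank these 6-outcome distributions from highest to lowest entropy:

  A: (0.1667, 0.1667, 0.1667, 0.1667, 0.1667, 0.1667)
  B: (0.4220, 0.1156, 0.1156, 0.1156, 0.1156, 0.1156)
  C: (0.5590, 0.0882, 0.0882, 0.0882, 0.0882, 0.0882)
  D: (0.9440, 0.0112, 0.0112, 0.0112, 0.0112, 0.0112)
A > B > C > D

Key insight: Entropy is maximized by uniform distributions and minimized by concentrated distributions.

Entropies:
  H(A) = 2.5850 bits
  H(B) = 2.3244 bits
  H(C) = 2.0139 bits
  H(D) = 0.4414 bits

Ranking: A > B > C > D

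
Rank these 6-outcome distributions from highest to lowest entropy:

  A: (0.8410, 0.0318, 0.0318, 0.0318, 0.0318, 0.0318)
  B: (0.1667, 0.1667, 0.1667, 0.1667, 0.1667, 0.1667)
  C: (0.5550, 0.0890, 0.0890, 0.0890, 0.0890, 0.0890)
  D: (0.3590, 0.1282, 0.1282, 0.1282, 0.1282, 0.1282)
B > D > C > A

Key insight: Entropy is maximized by uniform distributions and minimized by concentrated distributions.

Entropies:
  H(A) = 1.0011 bits
  H(B) = 2.5850 bits
  H(C) = 2.0245 bits
  H(D) = 2.4302 bits

Ranking: B > D > C > A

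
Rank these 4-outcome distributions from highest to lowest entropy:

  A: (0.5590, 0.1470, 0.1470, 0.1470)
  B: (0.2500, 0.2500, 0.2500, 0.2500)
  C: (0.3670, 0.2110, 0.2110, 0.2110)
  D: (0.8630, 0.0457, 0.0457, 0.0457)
B > C > A > D

Key insight: Entropy is maximized by uniform distributions and minimized by concentrated distributions.

Entropies:
  H(A) = 1.6889 bits
  H(B) = 2.0000 bits
  H(C) = 1.9516 bits
  H(D) = 0.7935 bits

Ranking: B > C > A > D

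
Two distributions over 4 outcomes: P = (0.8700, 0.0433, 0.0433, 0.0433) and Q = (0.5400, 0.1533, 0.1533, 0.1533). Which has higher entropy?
Q

P is highly concentrated on one outcome (87%), making it nearly deterministic. Q spreads its mass more evenly (max 54%). The more spread-out distribution has higher entropy: H(P) ≈ 0.763 bits, H(Q) ≈ 1.724 bits.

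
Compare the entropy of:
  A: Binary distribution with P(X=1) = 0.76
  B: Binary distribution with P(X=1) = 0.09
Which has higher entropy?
A

For binary distributions, entropy is maximized at p=0.5 and decreases as p moves toward 0 or 1.

H(A) = H(0.76) = 0.7950 bits
H(B) = H(0.09) = 0.4365 bits

Distribution A (p=0.76) is closer to uniform (p=0.5), so it has higher entropy.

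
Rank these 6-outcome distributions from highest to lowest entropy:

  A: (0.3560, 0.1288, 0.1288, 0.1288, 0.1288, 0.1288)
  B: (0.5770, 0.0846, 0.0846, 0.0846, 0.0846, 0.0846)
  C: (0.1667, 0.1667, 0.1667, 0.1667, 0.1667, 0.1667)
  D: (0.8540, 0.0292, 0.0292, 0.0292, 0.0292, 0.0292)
C > A > B > D

Key insight: Entropy is maximized by uniform distributions and minimized by concentrated distributions.

Entropies:
  H(A) = 2.4346 bits
  H(B) = 1.9650 bits
  H(C) = 2.5850 bits
  H(D) = 0.9387 bits

Ranking: C > A > B > D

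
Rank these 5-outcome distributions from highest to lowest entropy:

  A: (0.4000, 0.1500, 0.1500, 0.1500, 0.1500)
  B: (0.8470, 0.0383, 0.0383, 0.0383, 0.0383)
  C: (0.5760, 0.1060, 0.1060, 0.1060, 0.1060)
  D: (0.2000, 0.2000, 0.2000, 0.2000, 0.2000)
D > A > C > B

Key insight: Entropy is maximized by uniform distributions and minimized by concentrated distributions.

Entropies:
  H(A) = 2.1710 bits
  H(B) = 0.9233 bits
  H(C) = 1.8313 bits
  H(D) = 2.3219 bits

Ranking: D > A > C > B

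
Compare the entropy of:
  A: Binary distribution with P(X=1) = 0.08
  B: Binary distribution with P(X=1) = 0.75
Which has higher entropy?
B

For binary distributions, entropy is maximized at p=0.5 and decreases as p moves toward 0 or 1.

H(A) = H(0.08) = 0.4022 bits
H(B) = H(0.75) = 0.8113 bits

Distribution B (p=0.75) is closer to uniform (p=0.5), so it has higher entropy.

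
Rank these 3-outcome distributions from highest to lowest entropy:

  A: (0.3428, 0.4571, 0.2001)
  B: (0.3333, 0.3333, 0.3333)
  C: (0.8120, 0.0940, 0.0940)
B > A > C

Key insight: Entropy is maximized by uniform distributions and minimized by concentrated distributions.

- Uniform distributions have maximum entropy log₂(3) = 1.5850 bits
- The more "peaked" or concentrated a distribution, the lower its entropy

Entropies:
  H(A) = 1.5102 bits
  H(B) = 1.5850 bits
  H(C) = 0.8853 bits

Ranking: B > A > C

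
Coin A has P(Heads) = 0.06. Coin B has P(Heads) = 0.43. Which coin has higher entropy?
B

For binary distributions, entropy is maximized at p=0.5 and decreases as p moves toward 0 or 1.

H(A) = H(0.06) = 0.3274 bits
H(B) = H(0.43) = 0.9858 bits

Distribution B (p=0.43) is closer to uniform (p=0.5), so it has higher entropy.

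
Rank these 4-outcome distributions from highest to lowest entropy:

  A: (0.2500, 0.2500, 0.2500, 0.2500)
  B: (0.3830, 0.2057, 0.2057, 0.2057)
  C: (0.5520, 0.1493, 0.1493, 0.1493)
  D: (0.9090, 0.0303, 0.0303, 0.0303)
A > B > C > D

Key insight: Entropy is maximized by uniform distributions and minimized by concentrated distributions.

Entropies:
  H(A) = 2.0000 bits
  H(B) = 1.9381 bits
  H(C) = 1.7022 bits
  H(D) = 0.5840 bits

Ranking: A > B > C > D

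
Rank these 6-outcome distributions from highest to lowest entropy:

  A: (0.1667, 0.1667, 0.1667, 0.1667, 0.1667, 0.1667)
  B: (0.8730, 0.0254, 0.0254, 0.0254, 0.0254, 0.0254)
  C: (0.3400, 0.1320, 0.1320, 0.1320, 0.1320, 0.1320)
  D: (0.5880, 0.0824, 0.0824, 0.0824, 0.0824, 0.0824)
A > C > D > B

Key insight: Entropy is maximized by uniform distributions and minimized by concentrated distributions.

Entropies:
  H(A) = 2.5850 bits
  H(B) = 0.8440 bits
  H(C) = 2.4573 bits
  H(D) = 1.9342 bits

Ranking: A > C > D > B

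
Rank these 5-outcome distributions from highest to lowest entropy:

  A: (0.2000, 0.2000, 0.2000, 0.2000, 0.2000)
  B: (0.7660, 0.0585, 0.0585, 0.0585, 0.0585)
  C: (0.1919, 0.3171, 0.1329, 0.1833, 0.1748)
A > C > B

Key insight: Entropy is maximized by uniform distributions and minimized by concentrated distributions.

- Uniform distributions have maximum entropy log₂(5) = 2.3219 bits
- The more "peaked" or concentrated a distribution, the lower its entropy

Entropies:
  H(A) = 2.3219 bits
  H(B) = 1.2529 bits
  H(C) = 2.2579 bits

Ranking: A > C > B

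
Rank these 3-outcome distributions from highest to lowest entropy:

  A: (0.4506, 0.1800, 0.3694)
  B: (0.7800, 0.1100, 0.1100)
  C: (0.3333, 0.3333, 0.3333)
C > A > B

Key insight: Entropy is maximized by uniform distributions and minimized by concentrated distributions.

- Uniform distributions have maximum entropy log₂(3) = 1.5850 bits
- The more "peaked" or concentrated a distribution, the lower its entropy

Entropies:
  H(A) = 1.4943 bits
  H(B) = 0.9802 bits
  H(C) = 1.5850 bits

Ranking: C > A > B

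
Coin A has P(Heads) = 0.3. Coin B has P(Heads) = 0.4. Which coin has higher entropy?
B

For binary distributions, entropy is maximized at p=0.5 and decreases as p moves toward 0 or 1.

H(A) = H(0.3) = 0.8813 bits
H(B) = H(0.4) = 0.9710 bits

Distribution B (p=0.4) is closer to uniform (p=0.5), so it has higher entropy.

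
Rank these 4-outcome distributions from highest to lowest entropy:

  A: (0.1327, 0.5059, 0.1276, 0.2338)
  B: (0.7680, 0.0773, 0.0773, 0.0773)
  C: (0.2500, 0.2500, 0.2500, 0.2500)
C > A > B

Key insight: Entropy is maximized by uniform distributions and minimized by concentrated distributions.

- Uniform distributions have maximum entropy log₂(4) = 2.0000 bits
- The more "peaked" or concentrated a distribution, the lower its entropy

Entropies:
  H(A) = 1.7532 bits
  H(B) = 1.1492 bits
  H(C) = 2.0000 bits

Ranking: C > A > B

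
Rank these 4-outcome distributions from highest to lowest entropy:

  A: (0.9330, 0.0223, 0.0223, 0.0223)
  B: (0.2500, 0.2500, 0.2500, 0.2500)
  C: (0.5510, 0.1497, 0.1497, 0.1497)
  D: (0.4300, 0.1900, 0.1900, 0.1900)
B > D > C > A

Key insight: Entropy is maximized by uniform distributions and minimized by concentrated distributions.

Entropies:
  H(A) = 0.4608 bits
  H(B) = 2.0000 bits
  H(C) = 1.7041 bits
  H(D) = 1.8892 bits

Ranking: B > D > C > A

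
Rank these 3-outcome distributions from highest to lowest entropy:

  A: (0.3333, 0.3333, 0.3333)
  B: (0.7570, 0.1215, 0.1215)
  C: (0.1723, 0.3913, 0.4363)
A > C > B

Key insight: Entropy is maximized by uniform distributions and minimized by concentrated distributions.

- Uniform distributions have maximum entropy log₂(3) = 1.5850 bits
- The more "peaked" or concentrated a distribution, the lower its entropy

Entropies:
  H(A) = 1.5850 bits
  H(B) = 1.0430 bits
  H(C) = 1.4889 bits

Ranking: A > C > B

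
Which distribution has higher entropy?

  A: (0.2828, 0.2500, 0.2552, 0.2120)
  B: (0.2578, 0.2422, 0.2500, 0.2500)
B

Both distributions are close to uniform, making this a harder comparison.

H(A) = 1.9925 bits
H(B) = 1.9996 bits

The distribution closer to uniform has higher entropy.
Answer: B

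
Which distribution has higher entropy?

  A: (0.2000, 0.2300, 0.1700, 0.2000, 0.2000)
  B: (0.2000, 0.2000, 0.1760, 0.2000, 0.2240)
B

Both distributions are close to uniform, making this a harder comparison.

H(A) = 2.3154 bits
H(B) = 2.3178 bits

The distribution closer to uniform has higher entropy.
Answer: B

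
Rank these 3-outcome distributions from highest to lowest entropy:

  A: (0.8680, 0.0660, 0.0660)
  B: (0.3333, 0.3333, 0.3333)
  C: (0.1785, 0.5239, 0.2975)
B > C > A

Key insight: Entropy is maximized by uniform distributions and minimized by concentrated distributions.

- Uniform distributions have maximum entropy log₂(3) = 1.5850 bits
- The more "peaked" or concentrated a distribution, the lower its entropy

Entropies:
  H(A) = 0.6949 bits
  H(B) = 1.5850 bits
  H(C) = 1.4527 bits

Ranking: B > C > A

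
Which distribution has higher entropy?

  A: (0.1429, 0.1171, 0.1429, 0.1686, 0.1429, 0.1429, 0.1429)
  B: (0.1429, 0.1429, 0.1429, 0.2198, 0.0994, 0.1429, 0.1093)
A

Both distributions are close to uniform, making this a harder comparison.

H(A) = 2.8006 bits
H(B) = 2.7649 bits

The distribution closer to uniform has higher entropy.
Answer: A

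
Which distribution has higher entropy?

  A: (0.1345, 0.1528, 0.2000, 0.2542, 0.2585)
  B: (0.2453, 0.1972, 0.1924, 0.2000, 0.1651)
B

Both distributions are close to uniform, making this a harder comparison.

H(A) = 2.2746 bits
H(B) = 2.3101 bits

The distribution closer to uniform has higher entropy.
Answer: B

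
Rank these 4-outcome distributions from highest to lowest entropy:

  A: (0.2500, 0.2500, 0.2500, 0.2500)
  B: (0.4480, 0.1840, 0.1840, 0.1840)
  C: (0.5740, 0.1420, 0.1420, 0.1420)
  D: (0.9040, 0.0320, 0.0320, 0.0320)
A > B > C > D

Key insight: Entropy is maximized by uniform distributions and minimized by concentrated distributions.

Entropies:
  H(A) = 2.0000 bits
  H(B) = 1.8671 bits
  H(C) = 1.6593 bits
  H(D) = 0.6083 bits

Ranking: A > B > C > D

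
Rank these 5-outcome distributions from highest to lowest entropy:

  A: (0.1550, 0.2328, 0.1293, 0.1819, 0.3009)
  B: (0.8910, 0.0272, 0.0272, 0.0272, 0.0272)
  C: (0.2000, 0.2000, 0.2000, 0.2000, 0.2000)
C > A > B

Key insight: Entropy is maximized by uniform distributions and minimized by concentrated distributions.

- Uniform distributions have maximum entropy log₂(5) = 2.3219 bits
- The more "peaked" or concentrated a distribution, the lower its entropy

Entropies:
  H(A) = 2.2567 bits
  H(B) = 0.7149 bits
  H(C) = 2.3219 bits

Ranking: C > A > B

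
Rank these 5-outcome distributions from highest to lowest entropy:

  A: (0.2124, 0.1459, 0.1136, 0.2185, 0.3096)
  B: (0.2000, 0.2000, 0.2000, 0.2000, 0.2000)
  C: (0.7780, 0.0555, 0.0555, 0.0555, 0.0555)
B > A > C

Key insight: Entropy is maximized by uniform distributions and minimized by concentrated distributions.

- Uniform distributions have maximum entropy log₂(5) = 2.3219 bits
- The more "peaked" or concentrated a distribution, the lower its entropy

Entropies:
  H(A) = 2.2396 bits
  H(B) = 2.3219 bits
  H(C) = 1.2078 bits

Ranking: B > A > C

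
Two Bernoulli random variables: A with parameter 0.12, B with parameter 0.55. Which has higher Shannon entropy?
B

For binary distributions, entropy is maximized at p=0.5 and decreases as p moves toward 0 or 1.

H(A) = H(0.12) = 0.5294 bits
H(B) = H(0.55) = 0.9928 bits

Distribution B (p=0.55) is closer to uniform (p=0.5), so it has higher entropy.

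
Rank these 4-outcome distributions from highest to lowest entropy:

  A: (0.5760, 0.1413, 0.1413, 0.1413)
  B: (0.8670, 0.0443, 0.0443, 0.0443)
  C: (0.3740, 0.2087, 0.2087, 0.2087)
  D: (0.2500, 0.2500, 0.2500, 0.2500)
D > C > A > B

Key insight: Entropy is maximized by uniform distributions and minimized by concentrated distributions.

Entropies:
  H(A) = 1.6553 bits
  H(B) = 0.7764 bits
  H(C) = 1.9459 bits
  H(D) = 2.0000 bits

Ranking: D > C > A > B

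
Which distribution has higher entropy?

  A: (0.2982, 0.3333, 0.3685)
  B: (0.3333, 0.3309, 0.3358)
B

Both distributions are close to uniform, making this a harder comparison.

H(A) = 1.5796 bits
H(B) = 1.5849 bits

The distribution closer to uniform has higher entropy.
Answer: B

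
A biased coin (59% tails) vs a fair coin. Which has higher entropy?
Fair coin

The fair coin is uniform (p=0.5), maximizing binary entropy at 1 bit. The biased coin has H(0.59) ≈ 0.977 bits — its outcome is more predictable, so its entropy is lower.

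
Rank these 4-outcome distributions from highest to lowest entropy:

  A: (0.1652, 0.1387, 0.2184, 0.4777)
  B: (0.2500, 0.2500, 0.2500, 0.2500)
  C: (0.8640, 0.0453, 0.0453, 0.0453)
B > A > C

Key insight: Entropy is maximized by uniform distributions and minimized by concentrated distributions.

- Uniform distributions have maximum entropy log₂(4) = 2.0000 bits
- The more "peaked" or concentrated a distribution, the lower its entropy

Entropies:
  H(A) = 1.8130 bits
  H(B) = 2.0000 bits
  H(C) = 0.7892 bits

Ranking: B > A > C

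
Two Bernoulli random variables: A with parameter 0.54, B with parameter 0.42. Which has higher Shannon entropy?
A

For binary distributions, entropy is maximized at p=0.5 and decreases as p moves toward 0 or 1.

H(A) = H(0.54) = 0.9954 bits
H(B) = H(0.42) = 0.9815 bits

Distribution A (p=0.54) is closer to uniform (p=0.5), so it has higher entropy.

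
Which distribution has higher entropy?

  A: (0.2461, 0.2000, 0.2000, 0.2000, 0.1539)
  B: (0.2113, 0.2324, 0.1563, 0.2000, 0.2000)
B

Both distributions are close to uniform, making this a harder comparison.

H(A) = 2.3064 bits
H(B) = 2.3104 bits

The distribution closer to uniform has higher entropy.
Answer: B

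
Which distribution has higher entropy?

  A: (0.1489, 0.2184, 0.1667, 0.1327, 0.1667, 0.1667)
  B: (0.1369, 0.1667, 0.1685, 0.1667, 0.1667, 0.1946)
B

Both distributions are close to uniform, making this a harder comparison.

H(A) = 2.5676 bits
H(B) = 2.5777 bits

The distribution closer to uniform has higher entropy.
Answer: B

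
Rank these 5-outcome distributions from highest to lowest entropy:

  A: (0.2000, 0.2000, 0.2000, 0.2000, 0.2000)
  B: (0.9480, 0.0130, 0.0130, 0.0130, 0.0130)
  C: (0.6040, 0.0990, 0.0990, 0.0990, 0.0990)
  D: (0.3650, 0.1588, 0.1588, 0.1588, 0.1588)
A > D > C > B

Key insight: Entropy is maximized by uniform distributions and minimized by concentrated distributions.

Entropies:
  H(A) = 2.3219 bits
  H(B) = 0.3988 bits
  H(C) = 1.7606 bits
  H(D) = 2.2168 bits

Ranking: A > D > C > B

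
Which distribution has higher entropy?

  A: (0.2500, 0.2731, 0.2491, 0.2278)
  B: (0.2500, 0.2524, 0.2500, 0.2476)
B

Both distributions are close to uniform, making this a harder comparison.

H(A) = 1.9970 bits
H(B) = 2.0000 bits

The distribution closer to uniform has higher entropy.
Answer: B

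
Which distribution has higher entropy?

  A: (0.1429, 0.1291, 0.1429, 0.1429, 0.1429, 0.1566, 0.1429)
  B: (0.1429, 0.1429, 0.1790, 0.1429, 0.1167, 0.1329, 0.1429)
A

Both distributions are close to uniform, making this a harder comparison.

H(A) = 2.8054 bits
H(B) = 2.7970 bits

The distribution closer to uniform has higher entropy.
Answer: A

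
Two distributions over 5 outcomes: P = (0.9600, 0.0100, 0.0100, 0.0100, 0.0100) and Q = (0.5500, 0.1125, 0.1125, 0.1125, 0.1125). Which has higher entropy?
Q

P is highly concentrated on one outcome (96%), making it nearly deterministic. Q spreads its mass more evenly (max 55%). The more spread-out distribution has higher entropy: H(P) ≈ 0.322 bits, H(Q) ≈ 1.893 bits.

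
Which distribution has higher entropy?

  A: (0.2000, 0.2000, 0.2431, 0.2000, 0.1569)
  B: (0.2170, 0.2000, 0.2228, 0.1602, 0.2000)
B

Both distributions are close to uniform, making this a harder comparison.

H(A) = 2.3084 bits
H(B) = 2.3130 bits

The distribution closer to uniform has higher entropy.
Answer: B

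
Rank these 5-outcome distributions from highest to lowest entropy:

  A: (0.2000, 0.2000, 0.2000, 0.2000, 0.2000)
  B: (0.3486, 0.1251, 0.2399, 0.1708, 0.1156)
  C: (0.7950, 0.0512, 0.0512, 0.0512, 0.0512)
A > B > C

Key insight: Entropy is maximized by uniform distributions and minimized by concentrated distributions.

- Uniform distributions have maximum entropy log₂(5) = 2.3219 bits
- The more "peaked" or concentrated a distribution, the lower its entropy

Entropies:
  H(A) = 2.3219 bits
  H(B) = 2.1946 bits
  H(C) = 1.1418 bits

Ranking: A > B > C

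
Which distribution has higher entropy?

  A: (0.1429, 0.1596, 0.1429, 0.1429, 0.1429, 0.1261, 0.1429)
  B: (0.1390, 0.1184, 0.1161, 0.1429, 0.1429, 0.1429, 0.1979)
A

Both distributions are close to uniform, making this a harder comparison.

H(A) = 2.8045 bits
H(B) = 2.7865 bits

The distribution closer to uniform has higher entropy.
Answer: A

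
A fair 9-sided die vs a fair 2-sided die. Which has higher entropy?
9-sided die

Both are uniform distributions; for uniform over n outcomes, H = log₂(n). H(9-sided) = log₂(9) = 3.170 bits and H(2-sided) = log₂(2) = 1.000 bits. More outcomes in a uniform distribution means higher entropy.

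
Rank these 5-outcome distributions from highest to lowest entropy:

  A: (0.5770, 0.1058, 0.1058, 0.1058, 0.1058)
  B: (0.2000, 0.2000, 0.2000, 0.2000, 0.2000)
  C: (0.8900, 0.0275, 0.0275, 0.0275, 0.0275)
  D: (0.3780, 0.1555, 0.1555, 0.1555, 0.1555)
B > D > A > C

Key insight: Entropy is maximized by uniform distributions and minimized by concentrated distributions.

Entropies:
  H(A) = 1.8288 bits
  H(B) = 2.3219 bits
  H(C) = 0.7199 bits
  H(D) = 2.2006 bits

Ranking: B > D > A > C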